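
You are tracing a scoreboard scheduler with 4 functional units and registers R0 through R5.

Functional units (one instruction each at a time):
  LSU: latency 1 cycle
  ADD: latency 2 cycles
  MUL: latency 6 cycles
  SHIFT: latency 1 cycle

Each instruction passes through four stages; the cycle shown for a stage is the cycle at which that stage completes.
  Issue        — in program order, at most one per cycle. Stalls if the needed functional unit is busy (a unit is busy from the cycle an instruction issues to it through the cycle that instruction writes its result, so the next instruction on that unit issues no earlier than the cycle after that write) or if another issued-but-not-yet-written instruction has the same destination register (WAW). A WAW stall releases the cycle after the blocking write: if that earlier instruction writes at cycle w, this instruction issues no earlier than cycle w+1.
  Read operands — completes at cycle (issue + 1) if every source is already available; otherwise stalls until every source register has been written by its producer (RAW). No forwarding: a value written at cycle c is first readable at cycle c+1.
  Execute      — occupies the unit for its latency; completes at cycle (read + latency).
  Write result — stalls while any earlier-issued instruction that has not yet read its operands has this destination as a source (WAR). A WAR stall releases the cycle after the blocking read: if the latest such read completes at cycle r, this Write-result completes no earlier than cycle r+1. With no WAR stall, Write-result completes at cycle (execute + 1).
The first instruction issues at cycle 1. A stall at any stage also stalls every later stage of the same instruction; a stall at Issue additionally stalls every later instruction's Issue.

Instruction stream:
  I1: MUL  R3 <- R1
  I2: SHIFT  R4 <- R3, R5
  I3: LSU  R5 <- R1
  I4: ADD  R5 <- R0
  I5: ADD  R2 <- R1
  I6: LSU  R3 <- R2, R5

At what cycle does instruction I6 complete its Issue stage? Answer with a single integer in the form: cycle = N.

cycle = 18

cycle 1: I1 issues→MUL
cycle 2: I1 reads | I2 issues→SHIFT
cycle 3: I3 issues→LSU
cycle 4: I3 reads
cycle 5: I3 exec-done
cycle 8: I1 exec-done
cycle 9: I1 writes R3
cycle 10: I2 reads
cycle 11: I2 exec-done | I3 writes R5
cycle 12: I2 writes R4 | I4 issues→ADD
cycle 13: I4 reads
cycle 15: I4 exec-done
cycle 16: I4 writes R5
cycle 17: I5 issues→ADD
cycle 18: I5 reads | I6 issues→LSU
cycle 20: I5 exec-done
cycle 21: I5 writes R2
cycle 22: I6 reads
cycle 23: I6 exec-done
cycle 24: I6 writes R3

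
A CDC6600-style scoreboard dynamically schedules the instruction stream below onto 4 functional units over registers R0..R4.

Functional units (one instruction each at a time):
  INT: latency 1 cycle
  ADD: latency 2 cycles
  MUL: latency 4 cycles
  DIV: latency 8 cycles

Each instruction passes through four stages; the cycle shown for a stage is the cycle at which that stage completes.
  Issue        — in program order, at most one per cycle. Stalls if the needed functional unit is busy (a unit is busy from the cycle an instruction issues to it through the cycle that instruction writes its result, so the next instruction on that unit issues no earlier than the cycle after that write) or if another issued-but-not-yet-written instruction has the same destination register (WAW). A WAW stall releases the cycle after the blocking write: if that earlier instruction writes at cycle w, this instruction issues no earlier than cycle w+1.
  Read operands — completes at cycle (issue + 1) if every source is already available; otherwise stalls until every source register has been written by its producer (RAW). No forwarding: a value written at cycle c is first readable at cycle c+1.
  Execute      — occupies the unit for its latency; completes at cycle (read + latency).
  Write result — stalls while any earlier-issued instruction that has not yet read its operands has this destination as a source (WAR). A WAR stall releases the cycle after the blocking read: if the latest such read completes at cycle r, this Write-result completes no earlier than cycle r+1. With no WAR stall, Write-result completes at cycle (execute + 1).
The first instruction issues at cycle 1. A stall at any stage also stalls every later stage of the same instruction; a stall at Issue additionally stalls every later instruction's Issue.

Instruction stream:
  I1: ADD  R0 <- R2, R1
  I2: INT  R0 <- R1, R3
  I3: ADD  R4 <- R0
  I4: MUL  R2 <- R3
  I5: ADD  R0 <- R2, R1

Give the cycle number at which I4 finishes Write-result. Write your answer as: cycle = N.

  I1 | 1 | 2 | 4 | 5
  I2 | 6 | 7 | 8 | 9   WAW R0: wait I1 write@5
  I3 | 7 | 10 | 12 | 13   RAW R0: wait I2 write@9
  I4 | 8 | 9 | 13 | 14
  I5 | 14 | 15 | 17 | 18   struct: ADD busy until I3 writes@13

cycle = 14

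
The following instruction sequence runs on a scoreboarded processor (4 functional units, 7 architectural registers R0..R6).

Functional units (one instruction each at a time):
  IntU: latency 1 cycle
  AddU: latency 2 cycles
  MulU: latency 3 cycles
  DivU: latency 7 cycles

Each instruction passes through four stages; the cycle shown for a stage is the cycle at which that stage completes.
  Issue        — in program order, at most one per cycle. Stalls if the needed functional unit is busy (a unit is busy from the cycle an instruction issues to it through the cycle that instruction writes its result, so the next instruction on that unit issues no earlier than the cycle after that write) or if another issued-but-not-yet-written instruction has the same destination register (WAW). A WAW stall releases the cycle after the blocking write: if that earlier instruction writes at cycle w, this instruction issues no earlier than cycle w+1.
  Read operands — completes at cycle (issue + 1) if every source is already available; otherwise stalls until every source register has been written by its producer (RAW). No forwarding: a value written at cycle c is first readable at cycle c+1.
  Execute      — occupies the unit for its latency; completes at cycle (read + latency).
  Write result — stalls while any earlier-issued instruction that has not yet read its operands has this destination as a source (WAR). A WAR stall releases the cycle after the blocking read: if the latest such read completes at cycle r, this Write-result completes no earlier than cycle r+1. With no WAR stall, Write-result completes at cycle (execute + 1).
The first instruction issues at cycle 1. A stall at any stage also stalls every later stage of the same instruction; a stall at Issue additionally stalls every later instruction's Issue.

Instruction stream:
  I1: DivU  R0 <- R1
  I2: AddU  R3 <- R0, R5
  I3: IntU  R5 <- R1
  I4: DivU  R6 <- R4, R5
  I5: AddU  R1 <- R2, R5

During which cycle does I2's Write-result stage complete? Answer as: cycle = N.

I1: IS=1 RO=2 EX=9 WR=10
I2: IS=2 RO=11 EX=13 WR=14  [RAW R0: wait I1 write@10]
I3: IS=3 RO=4 EX=5 WR=12  [WAR R5: wait I2 read@11]
I4: IS=11 RO=13 EX=20 WR=21  [struct: DivU busy until I1 writes@10; RAW R5: wait I3 write@12]
I5: IS=15 RO=16 EX=18 WR=19  [struct: AddU busy until I2 writes@14]

cycle = 14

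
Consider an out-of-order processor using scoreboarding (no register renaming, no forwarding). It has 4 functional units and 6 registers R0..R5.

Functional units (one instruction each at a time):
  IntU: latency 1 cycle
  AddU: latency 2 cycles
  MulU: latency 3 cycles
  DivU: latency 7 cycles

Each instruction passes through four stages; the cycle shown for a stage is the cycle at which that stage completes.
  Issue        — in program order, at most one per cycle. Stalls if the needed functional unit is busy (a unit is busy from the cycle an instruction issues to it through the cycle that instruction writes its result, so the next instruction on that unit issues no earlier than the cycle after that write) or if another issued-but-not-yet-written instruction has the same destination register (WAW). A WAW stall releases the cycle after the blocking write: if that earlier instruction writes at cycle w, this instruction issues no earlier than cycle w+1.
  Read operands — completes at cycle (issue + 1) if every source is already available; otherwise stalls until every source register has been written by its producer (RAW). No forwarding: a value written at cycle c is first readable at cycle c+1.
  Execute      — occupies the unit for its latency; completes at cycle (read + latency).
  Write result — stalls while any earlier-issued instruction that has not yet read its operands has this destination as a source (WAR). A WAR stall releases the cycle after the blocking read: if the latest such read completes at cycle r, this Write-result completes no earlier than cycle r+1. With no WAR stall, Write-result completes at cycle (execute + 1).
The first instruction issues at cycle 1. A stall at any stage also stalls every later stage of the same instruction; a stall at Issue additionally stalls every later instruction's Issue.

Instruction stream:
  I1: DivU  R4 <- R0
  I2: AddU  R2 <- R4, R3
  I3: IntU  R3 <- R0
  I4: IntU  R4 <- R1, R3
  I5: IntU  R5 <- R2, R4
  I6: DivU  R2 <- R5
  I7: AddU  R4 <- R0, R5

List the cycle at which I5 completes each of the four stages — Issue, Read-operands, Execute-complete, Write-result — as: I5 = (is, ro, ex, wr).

  I1 | 1 | 2 | 9 | 10
  I2 | 2 | 11 | 13 | 14   RAW R4: wait I1 write@10
  I3 | 3 | 4 | 5 | 12   WAR R3: wait I2 read@11
  I4 | 13 | 14 | 15 | 16   struct: IntU busy until I3 writes@12
  I5 | 17 | 18 | 19 | 20   struct: IntU busy until I4 writes@16
  I6 | 18 | 21 | 28 | 29   RAW R5: wait I5 write@20
  I7 | 19 | 21 | 23 | 24   RAW R5: wait I5 write@20

I5 = (17, 18, 19, 20)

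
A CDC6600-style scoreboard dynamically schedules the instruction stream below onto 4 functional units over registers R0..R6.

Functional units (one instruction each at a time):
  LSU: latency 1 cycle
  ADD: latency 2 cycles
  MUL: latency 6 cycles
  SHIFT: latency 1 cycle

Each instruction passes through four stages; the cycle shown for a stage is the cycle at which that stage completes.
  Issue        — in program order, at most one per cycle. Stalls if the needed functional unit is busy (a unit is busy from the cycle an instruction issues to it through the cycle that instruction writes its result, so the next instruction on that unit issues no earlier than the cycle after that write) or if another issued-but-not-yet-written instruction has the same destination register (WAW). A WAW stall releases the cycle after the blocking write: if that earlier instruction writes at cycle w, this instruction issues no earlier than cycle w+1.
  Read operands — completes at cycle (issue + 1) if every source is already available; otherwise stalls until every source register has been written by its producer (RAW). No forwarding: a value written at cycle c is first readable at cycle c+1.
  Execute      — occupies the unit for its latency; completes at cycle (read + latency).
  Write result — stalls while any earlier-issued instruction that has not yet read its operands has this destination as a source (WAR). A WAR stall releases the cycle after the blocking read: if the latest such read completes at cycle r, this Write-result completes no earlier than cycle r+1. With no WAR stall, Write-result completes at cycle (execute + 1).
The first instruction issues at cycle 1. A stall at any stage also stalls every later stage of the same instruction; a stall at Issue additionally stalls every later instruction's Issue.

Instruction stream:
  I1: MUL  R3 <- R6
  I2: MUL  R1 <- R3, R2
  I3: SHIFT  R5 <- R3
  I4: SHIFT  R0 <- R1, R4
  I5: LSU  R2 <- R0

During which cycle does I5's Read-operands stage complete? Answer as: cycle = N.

cycle = 22

cycle 1: I1 issues→MUL
cycle 2: I1 reads
cycle 8: I1 exec-done
cycle 9: I1 writes R3
cycle 10: I2 issues→MUL
cycle 11: I2 reads | I3 issues→SHIFT
cycle 12: I3 reads
cycle 13: I3 exec-done
cycle 14: I3 writes R5
cycle 15: I4 issues→SHIFT
cycle 16: I5 issues→LSU
cycle 17: I2 exec-done
cycle 18: I2 writes R1
cycle 19: I4 reads
cycle 20: I4 exec-done
cycle 21: I4 writes R0
cycle 22: I5 reads
cycle 23: I5 exec-done
cycle 24: I5 writes R2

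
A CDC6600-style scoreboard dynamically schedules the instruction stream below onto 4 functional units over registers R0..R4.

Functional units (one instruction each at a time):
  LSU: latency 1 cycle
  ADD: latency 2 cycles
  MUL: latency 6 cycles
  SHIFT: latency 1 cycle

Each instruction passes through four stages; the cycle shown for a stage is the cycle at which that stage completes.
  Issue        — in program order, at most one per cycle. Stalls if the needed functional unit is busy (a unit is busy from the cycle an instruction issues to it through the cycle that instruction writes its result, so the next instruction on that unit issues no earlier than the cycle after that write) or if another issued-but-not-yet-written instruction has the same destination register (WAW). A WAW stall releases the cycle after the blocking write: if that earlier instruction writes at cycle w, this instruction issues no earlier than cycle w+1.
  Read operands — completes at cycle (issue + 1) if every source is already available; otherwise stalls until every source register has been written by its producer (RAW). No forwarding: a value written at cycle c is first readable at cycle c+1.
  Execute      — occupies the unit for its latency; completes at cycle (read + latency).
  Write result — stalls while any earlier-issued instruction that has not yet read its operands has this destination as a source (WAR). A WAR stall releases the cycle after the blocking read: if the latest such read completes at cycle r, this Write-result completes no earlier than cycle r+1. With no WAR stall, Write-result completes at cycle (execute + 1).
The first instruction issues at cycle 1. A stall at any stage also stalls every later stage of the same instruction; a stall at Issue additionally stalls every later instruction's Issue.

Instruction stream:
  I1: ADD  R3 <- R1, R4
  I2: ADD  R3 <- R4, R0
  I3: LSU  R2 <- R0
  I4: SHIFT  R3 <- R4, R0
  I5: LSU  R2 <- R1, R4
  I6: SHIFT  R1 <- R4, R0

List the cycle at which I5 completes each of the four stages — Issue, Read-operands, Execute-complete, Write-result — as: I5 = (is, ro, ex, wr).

I1  is:1  ro:2  ex:4  wr:5
I2  is:6  ro:7  ex:9  wr:10  — struct: ADD busy until I1 writes@5
I3  is:7  ro:8  ex:9  wr:10
I4  is:11  ro:12  ex:13  wr:14  — WAW R3: wait I2 write@10
I5  is:12  ro:13  ex:14  wr:15
I6  is:15  ro:16  ex:17  wr:18  — struct: SHIFT busy until I4 writes@14

I5 = (12, 13, 14, 15)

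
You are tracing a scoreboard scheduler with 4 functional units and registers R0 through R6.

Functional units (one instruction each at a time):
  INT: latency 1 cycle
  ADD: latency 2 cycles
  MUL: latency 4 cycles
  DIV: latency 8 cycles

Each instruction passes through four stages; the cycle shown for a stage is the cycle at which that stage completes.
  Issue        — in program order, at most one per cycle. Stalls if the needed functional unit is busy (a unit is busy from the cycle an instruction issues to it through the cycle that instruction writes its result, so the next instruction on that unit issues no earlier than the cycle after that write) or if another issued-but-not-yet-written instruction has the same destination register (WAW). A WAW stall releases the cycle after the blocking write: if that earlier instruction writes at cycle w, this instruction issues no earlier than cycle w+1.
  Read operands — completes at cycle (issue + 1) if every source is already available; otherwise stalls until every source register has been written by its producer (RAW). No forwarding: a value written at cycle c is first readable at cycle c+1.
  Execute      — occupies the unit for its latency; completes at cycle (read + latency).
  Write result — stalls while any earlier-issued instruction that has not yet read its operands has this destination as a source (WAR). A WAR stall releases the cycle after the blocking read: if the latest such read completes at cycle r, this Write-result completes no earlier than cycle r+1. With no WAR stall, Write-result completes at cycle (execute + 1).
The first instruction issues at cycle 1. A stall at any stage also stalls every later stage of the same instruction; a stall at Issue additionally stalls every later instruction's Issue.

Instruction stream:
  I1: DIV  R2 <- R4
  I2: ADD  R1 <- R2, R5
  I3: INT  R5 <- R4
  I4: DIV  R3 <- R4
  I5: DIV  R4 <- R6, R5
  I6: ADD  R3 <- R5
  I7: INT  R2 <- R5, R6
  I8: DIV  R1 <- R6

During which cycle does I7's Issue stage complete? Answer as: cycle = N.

c1: I1 dispatched to DIV
c2: I1 operands ready, I2 dispatched to ADD
c3: I3 dispatched to INT
c4: I3 operands ready
c5: I3 complete
c10: I1 complete
c11: R2←I1
c12: I2 operands ready, I4 dispatched to DIV
c13: R5←I3, I4 operands ready
c14: I2 complete
c15: R1←I2
c21: I4 complete
c22: R3←I4
c23: I5 dispatched to DIV
c24: I5 operands ready, I6 dispatched to ADD
c25: I6 operands ready, I7 dispatched to INT
c26: I7 operands ready
c27: I6 complete, I7 complete
c28: R3←I6, R2←I7
c32: I5 complete
c33: R4←I5
c34: I8 dispatched to DIV
c35: I8 operands ready
c43: I8 complete
c44: R1←I8

cycle = 25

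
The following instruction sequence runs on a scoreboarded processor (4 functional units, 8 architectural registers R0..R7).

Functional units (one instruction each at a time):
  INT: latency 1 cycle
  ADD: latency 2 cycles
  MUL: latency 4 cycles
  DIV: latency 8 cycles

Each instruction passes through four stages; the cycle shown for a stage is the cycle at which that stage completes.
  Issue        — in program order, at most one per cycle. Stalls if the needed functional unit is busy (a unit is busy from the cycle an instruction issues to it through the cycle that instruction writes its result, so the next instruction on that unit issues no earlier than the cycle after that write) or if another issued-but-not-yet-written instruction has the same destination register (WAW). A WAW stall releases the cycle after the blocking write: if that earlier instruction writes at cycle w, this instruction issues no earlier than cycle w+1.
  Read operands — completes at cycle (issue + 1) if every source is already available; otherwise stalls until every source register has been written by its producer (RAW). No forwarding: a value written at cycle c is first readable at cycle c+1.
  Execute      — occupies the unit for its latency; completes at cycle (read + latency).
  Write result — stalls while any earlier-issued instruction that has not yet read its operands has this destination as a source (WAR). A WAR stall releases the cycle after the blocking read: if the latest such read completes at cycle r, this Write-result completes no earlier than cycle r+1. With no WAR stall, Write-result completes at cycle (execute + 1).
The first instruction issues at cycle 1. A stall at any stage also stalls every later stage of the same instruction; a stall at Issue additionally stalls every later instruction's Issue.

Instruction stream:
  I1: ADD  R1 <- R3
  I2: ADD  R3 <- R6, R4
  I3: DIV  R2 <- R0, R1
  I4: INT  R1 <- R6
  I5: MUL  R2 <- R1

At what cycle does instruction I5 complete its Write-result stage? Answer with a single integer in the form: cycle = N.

[1] I1 dispatched to ADD
[2] I1 operands ready
[4] I1 complete
[5] R1←I1
[6] I2 dispatched to ADD
[7] I2 operands ready | I3 dispatched to DIV
[8] I3 operands ready | I4 dispatched to INT
[9] I2 complete | I4 operands ready
[10] R3←I2 | I4 complete
[11] R1←I4
[16] I3 complete
[17] R2←I3
[18] I5 dispatched to MUL
[19] I5 operands ready
[23] I5 complete
[24] R2←I5

cycle = 24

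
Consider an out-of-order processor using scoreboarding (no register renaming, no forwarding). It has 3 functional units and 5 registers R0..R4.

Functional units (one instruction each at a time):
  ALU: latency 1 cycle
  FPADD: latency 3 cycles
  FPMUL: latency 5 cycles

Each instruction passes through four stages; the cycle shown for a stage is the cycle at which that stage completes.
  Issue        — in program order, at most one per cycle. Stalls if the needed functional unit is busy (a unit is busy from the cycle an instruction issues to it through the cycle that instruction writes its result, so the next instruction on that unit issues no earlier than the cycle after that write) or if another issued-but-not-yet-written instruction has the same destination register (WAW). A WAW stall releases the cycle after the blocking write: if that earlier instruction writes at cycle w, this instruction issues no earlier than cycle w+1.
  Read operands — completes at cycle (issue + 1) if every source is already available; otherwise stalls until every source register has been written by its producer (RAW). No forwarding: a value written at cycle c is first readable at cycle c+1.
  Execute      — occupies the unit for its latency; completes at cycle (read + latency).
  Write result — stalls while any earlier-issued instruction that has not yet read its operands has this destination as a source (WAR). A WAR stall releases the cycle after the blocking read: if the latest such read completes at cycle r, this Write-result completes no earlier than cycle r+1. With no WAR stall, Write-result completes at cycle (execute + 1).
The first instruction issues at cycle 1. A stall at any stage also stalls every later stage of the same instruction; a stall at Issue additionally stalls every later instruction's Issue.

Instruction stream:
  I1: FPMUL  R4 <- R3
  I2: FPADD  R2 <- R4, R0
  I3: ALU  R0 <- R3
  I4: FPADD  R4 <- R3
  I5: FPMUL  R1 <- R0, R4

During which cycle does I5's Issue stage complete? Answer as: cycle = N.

cycle = 15

cycle 1: I1→FPMUL
cycle 2: I1 RO | I2→FPADD
cycle 3: I3→ALU
cycle 4: I3 RO
cycle 5: I3 EX
cycle 7: I1 EX
cycle 8: I1 WR R4
cycle 9: I2 RO
cycle 10: I3 WR R0
cycle 12: I2 EX
cycle 13: I2 WR R2
cycle 14: I4→FPADD
cycle 15: I4 RO | I5→FPMUL
cycle 18: I4 EX
cycle 19: I4 WR R4
cycle 20: I5 RO
cycle 25: I5 EX
cycle 26: I5 WR R1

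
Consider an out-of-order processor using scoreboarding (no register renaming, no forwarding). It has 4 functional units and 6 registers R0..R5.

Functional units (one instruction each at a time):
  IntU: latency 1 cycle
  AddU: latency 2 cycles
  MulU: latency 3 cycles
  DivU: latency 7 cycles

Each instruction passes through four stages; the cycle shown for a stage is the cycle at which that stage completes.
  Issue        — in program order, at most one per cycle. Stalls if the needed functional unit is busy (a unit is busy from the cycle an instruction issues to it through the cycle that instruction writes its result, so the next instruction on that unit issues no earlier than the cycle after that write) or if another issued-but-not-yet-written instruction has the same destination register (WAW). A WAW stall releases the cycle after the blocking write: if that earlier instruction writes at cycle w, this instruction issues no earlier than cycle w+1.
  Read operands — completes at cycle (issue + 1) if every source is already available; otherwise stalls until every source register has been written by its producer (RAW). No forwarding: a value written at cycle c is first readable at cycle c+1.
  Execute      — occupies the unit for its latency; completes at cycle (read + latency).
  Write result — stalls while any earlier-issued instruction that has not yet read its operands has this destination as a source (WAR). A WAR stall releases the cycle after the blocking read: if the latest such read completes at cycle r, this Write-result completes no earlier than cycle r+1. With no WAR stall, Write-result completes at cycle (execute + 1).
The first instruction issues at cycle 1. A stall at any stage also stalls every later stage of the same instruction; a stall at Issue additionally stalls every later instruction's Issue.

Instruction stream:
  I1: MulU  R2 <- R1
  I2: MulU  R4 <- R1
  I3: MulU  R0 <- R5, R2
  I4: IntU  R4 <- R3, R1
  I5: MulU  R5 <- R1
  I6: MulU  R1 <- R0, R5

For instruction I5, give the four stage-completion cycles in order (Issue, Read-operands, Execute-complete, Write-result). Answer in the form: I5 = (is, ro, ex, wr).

I5 = (19, 20, 23, 24)

  I1 | 1 | 2 | 5 | 6
  I2 | 7 | 8 | 11 | 12   struct: MulU busy until I1 writes@6
  I3 | 13 | 14 | 17 | 18   struct: MulU busy until I2 writes@12
  I4 | 14 | 15 | 16 | 17
  I5 | 19 | 20 | 23 | 24   struct: MulU busy until I3 writes@18
  I6 | 25 | 26 | 29 | 30   struct: MulU busy until I5 writes@24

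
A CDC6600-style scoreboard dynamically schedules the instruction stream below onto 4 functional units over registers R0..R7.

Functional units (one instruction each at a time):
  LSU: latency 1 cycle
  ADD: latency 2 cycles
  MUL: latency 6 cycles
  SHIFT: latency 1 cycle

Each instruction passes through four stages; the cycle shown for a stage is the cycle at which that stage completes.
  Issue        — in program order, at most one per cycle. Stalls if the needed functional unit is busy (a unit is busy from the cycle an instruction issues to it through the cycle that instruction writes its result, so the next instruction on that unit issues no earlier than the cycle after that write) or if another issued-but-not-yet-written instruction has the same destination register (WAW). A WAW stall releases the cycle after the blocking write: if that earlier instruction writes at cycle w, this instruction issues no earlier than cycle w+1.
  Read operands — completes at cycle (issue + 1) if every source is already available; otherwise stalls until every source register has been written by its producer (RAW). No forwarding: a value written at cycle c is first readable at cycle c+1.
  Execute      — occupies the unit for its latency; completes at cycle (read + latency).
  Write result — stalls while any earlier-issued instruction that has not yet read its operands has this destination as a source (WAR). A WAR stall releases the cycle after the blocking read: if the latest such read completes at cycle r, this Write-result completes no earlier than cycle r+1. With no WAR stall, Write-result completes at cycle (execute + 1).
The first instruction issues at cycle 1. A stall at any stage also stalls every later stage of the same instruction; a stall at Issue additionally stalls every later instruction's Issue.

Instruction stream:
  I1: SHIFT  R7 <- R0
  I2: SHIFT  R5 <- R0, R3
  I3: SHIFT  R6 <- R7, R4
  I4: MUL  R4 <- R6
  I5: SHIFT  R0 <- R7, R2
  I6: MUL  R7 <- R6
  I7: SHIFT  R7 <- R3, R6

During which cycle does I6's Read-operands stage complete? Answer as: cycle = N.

1) issue 1, read 2, done 3, write 4
2) issue 5, read 6, done 7, write 8  <struct: SHIFT busy until I1 writes@4>
3) issue 9, read 10, done 11, write 12  <struct: SHIFT busy until I2 writes@8>
4) issue 10, read 13, done 19, write 20  <RAW R6: wait I3 write@12>
5) issue 13, read 14, done 15, write 16  <struct: SHIFT busy until I3 writes@12>
6) issue 21, read 22, done 28, write 29  <struct: MUL busy until I4 writes@20>
7) issue 30, read 31, done 32, write 33  <WAW R7: wait I6 write@29>

cycle = 22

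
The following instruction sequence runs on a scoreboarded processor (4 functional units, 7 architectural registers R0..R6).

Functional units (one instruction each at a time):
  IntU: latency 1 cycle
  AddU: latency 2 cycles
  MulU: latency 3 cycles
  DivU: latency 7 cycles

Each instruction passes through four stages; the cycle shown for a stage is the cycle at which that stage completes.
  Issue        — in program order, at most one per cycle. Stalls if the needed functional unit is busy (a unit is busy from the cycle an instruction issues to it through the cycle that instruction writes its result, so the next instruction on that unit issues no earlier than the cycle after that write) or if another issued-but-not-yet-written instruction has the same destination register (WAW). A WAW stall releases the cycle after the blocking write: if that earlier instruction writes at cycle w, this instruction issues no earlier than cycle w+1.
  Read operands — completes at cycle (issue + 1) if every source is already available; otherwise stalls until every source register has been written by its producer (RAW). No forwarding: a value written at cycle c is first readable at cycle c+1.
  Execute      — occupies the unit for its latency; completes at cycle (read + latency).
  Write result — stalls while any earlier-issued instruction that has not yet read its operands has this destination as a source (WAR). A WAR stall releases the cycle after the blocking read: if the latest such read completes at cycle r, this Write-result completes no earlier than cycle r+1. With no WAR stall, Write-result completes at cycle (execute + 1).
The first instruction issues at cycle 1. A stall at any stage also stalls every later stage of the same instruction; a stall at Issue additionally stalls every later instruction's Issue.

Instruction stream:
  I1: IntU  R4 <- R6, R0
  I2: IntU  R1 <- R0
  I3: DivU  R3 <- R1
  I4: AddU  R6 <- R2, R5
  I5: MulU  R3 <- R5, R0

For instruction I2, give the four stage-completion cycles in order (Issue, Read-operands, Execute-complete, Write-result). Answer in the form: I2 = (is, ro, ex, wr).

t=1  I1→IntU
t=2  I1 RO
t=3  I1 EX
t=4  I1 WR R4
t=5  I2→IntU
t=6  I2 RO · I3→DivU
t=7  I2 EX · I4→AddU
t=8  I2 WR R1 · I4 RO
t=9  I3 RO
t=10  I4 EX
t=11  I4 WR R6
t=16  I3 EX
t=17  I3 WR R3
t=18  I5→MulU
t=19  I5 RO
t=22  I5 EX
t=23  I5 WR R3

I2 = (5, 6, 7, 8)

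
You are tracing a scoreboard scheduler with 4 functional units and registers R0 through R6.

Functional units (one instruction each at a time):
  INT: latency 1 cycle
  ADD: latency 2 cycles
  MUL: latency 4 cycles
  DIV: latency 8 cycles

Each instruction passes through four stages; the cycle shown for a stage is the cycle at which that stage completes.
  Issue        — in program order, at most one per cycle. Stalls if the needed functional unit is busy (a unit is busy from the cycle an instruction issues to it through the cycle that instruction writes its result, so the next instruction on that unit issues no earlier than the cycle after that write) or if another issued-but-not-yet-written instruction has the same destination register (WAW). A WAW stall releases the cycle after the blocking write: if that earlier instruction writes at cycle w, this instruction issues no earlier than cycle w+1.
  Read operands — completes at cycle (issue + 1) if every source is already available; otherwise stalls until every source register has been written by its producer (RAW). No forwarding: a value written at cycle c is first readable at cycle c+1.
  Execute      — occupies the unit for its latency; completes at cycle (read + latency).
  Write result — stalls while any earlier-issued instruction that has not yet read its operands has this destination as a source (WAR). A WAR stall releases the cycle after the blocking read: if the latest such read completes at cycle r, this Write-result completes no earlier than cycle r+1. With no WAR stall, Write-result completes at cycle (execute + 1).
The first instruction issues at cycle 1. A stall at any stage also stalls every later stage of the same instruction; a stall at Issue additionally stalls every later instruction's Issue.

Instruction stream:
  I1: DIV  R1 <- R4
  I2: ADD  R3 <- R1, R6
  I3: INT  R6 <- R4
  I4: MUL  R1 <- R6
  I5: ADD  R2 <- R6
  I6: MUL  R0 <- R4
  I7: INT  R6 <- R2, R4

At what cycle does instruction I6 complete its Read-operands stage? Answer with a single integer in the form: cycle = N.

cycle = 21

I1: IS=1 RO=2 EX=10 WR=11
I2: IS=2 RO=12 EX=14 WR=15  [RAW R1: wait I1 write@11]
I3: IS=3 RO=4 EX=5 WR=13  [WAR R6: wait I2 read@12]
I4: IS=12 RO=14 EX=18 WR=19  [WAW R1: wait I1 write@11; RAW R6: wait I3 write@13]
I5: IS=16 RO=17 EX=19 WR=20  [struct: ADD busy until I2 writes@15]
I6: IS=20 RO=21 EX=25 WR=26  [struct: MUL busy until I4 writes@19]
I7: IS=21 RO=22 EX=23 WR=24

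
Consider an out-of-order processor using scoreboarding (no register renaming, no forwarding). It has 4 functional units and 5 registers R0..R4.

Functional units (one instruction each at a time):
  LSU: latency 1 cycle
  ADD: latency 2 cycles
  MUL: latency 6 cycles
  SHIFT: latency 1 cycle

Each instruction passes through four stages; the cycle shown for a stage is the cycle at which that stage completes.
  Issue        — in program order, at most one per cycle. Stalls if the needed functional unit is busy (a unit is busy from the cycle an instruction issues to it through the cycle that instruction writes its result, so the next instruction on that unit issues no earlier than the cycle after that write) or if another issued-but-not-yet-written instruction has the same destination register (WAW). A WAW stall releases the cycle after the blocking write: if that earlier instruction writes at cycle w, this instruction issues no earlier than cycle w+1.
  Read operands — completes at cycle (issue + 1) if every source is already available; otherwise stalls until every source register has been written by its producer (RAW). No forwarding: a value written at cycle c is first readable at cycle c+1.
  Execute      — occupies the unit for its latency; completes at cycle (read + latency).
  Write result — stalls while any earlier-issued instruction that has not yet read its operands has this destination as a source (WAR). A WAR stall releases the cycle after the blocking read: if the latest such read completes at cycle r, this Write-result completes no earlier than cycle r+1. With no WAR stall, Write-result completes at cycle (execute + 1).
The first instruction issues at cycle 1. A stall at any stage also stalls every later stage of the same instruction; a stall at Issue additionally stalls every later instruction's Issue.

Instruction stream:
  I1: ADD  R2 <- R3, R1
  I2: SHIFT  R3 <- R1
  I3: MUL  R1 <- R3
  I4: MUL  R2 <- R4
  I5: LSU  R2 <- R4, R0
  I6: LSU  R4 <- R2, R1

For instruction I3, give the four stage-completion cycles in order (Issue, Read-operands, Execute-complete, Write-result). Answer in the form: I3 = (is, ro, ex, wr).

I3 = (3, 6, 12, 13)

t=1  I1→ADD
t=2  I1 RO | I2→SHIFT
t=3  I2 RO | I3→MUL
t=4  I1 EX | I2 EX
t=5  I1 WR R2 | I2 WR R3
t=6  I3 RO
t=12  I3 EX
t=13  I3 WR R1
t=14  I4→MUL
t=15  I4 RO
t=21  I4 EX
t=22  I4 WR R2
t=23  I5→LSU
t=24  I5 RO
t=25  I5 EX
t=26  I5 WR R2
t=27  I6→LSU
t=28  I6 RO
t=29  I6 EX
t=30  I6 WR R4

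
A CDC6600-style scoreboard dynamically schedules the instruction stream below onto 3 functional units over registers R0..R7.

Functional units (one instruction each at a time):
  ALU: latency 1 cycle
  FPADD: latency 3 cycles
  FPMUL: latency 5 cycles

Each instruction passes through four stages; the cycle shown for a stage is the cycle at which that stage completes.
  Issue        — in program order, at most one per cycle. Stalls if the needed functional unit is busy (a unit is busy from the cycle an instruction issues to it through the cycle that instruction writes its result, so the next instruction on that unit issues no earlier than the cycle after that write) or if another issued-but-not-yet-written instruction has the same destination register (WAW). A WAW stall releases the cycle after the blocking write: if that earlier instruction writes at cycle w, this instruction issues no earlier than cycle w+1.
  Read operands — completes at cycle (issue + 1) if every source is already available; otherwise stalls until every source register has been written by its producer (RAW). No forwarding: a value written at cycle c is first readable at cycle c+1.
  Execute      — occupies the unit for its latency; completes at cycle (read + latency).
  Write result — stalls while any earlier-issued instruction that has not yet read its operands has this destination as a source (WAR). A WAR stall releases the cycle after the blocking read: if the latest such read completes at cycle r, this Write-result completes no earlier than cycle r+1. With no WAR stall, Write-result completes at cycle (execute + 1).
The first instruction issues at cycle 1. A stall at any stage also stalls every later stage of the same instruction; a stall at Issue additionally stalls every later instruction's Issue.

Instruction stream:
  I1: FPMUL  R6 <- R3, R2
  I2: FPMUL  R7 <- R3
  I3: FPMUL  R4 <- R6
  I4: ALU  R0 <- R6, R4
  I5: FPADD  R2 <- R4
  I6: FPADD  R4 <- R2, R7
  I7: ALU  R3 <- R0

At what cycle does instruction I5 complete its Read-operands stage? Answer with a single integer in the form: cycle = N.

t=1  I1 issues→FPMUL
t=2  I1 reads
t=7  I1 exec-done
t=8  I1 writes R6
t=9  I2 issues→FPMUL
t=10  I2 reads
t=15  I2 exec-done
t=16  I2 writes R7
t=17  I3 issues→FPMUL
t=18  I3 reads · I4 issues→ALU
t=19  I5 issues→FPADD
t=23  I3 exec-done
t=24  I3 writes R4
t=25  I4 reads · I5 reads
t=26  I4 exec-done
t=27  I4 writes R0
t=28  I5 exec-done
t=29  I5 writes R2
t=30  I6 issues→FPADD
t=31  I6 reads · I7 issues→ALU
t=32  I7 reads
t=33  I7 exec-done
t=34  I6 exec-done · I7 writes R3
t=35  I6 writes R4

cycle = 25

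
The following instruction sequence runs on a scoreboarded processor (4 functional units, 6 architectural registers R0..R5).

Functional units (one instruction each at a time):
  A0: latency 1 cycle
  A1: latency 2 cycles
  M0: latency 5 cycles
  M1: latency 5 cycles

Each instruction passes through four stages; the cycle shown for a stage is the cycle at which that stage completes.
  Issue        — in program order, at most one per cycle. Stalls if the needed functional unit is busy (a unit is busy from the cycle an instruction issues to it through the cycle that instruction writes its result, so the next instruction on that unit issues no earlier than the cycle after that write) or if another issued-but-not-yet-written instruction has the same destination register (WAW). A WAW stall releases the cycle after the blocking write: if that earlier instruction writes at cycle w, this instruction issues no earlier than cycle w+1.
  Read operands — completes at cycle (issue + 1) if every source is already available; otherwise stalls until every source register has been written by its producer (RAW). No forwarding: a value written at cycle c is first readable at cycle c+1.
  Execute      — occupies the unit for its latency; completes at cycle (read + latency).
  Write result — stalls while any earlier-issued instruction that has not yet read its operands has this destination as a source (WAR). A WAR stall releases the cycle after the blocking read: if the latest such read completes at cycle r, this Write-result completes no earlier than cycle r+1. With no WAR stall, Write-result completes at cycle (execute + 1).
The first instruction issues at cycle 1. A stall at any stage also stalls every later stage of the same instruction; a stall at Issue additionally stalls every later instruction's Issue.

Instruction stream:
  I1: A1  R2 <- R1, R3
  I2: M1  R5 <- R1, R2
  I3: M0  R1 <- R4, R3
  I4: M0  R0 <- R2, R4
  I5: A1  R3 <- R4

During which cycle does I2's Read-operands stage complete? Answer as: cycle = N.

cycle = 6

  I1 | 1 | 2 | 4 | 5
  I2 | 2 | 6 | 11 | 12   RAW R2: wait I1 write@5
  I3 | 3 | 4 | 9 | 10
  I4 | 11 | 12 | 17 | 18   struct: M0 busy until I3 writes@10
  I5 | 12 | 13 | 15 | 16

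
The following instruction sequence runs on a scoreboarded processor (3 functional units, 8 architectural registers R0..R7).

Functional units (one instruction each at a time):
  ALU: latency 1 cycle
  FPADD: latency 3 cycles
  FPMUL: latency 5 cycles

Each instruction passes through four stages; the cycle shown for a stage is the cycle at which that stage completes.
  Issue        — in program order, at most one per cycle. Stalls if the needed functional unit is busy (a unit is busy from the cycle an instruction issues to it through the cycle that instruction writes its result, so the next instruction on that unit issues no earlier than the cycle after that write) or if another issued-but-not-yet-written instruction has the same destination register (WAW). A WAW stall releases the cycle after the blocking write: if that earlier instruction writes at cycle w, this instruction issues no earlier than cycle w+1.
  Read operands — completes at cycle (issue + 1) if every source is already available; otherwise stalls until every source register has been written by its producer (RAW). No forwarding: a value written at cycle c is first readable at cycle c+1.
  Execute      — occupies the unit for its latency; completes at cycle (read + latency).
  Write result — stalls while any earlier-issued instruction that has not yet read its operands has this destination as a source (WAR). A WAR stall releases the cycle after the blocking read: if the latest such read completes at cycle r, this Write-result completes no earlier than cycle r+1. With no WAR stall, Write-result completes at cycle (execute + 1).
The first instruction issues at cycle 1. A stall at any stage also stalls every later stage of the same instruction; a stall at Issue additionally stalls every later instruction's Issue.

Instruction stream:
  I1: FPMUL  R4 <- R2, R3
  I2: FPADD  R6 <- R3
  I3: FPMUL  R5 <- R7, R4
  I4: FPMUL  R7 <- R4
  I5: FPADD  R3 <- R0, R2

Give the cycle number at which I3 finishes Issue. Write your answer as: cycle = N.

t=1  issue I1 (FPMUL)
t=2  I1 read-ops | issue I2 (FPADD)
t=3  I2 read-ops
t=6  I2 finished on FPADD
t=7  I1 finished on FPMUL | I2→R6
t=8  I1→R4
t=9  issue I3 (FPMUL)
t=10  I3 read-ops
t=15  I3 finished on FPMUL
t=16  I3→R5
t=17  issue I4 (FPMUL)
t=18  I4 read-ops | issue I5 (FPADD)
t=19  I5 read-ops
t=22  I5 finished on FPADD
t=23  I4 finished on FPMUL | I5→R3
t=24  I4→R7

cycle = 9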